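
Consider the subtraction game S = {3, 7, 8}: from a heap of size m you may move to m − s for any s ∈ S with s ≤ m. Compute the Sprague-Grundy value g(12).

0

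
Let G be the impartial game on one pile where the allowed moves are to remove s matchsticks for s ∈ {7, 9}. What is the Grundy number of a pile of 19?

0

Grundy values for subtraction set {7, 9}:
k:     0  1  2  3  4  5  6  7  8  9 10 11 12 13 14 15 16 17 18 19
g(k):  0  0  0  0  0  0  0  1  1  1  1  1  1  1  2  2  0  0  0  0
So g(19) = 0.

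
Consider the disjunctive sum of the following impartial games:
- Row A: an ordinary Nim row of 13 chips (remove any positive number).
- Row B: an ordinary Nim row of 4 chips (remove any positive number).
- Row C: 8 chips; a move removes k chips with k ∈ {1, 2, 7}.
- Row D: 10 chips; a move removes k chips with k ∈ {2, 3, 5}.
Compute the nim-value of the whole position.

10

Row A is a plain Nim row of size 13, so its Grundy value is 13.
Row B is a plain Nim row of size 4, so its Grundy value is 4.
Build the Grundy sequence for row C with g(k) = mex{g(k−s) : s ∈ {1, 2, 7}, s ≤ k}:
k:     0  1  2  3  4  5  6  7  8
g(k):  0  1  2  0  1  2  0  1  2
So g(8) = 2.
For row D, compute g(0), g(1), … with moves {2, 3, 5}:
g(0) = mex{} = 0
g(1) = mex{} = 0
g(2) = mex{0} = 1
g(3) = mex{0} = 1
g(4) = mex{0,1} = 2
g(5) = mex{0,1} = 2
g(6) = mex{0,1,2} = 3
g(7) = mex{1,2} = 0
g(8) = mex{1,2,3} = 0
g(9) = mex{0,2,3} = 1
g(10) = mex{0,2} = 1
So g(10) = 1.
By the Sprague-Grundy theorem, the Grundy value of a sum of independent games is the XOR of the component values.
Combined value = 13 ⊕ 4 ⊕ 2 ⊕ 1 = 10.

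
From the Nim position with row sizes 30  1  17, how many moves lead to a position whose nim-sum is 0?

1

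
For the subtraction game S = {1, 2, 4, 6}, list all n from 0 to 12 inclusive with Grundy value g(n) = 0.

0, 3, 8, 11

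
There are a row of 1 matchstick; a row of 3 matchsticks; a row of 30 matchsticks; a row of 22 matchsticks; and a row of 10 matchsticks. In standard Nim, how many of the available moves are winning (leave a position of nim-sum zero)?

Compute the nim-sum pairwise:
1 ^ 3 = 2
2 ^ 30 = 28
28 ^ 22 = 10
10 ^ 10 = 0
The nim-sum is already 0, so every move leaves a nonzero nim-sum — there are no winning moves.

0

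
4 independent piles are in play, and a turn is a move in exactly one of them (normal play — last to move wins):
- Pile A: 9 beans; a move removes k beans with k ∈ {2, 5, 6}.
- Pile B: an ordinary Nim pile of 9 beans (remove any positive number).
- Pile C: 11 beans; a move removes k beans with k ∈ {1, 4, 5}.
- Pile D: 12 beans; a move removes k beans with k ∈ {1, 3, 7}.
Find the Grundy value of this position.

Build the Grundy sequence for pile A with g(k) = mex{g(k−s) : s ∈ {2, 5, 6}, s ≤ k}:
k:     0  1  2  3  4  5  6  7  8  9
g(k):  0  0  1  1  0  2  1  3  0  2
So g(9) = 2.
Pile B is a plain Nim pile of size 9, so its Grundy value is 9.
Build the Grundy sequence for pile C with g(k) = mex{g(k−s) : s ∈ {1, 4, 5}, s ≤ k}:
k:     0  1  2  3  4  5  6  7  8  9 10 11
g(k):  0  1  0  1  2  3  2  3  0  1  0  1
So g(11) = 1.
Build the Grundy sequence for pile D with g(k) = mex{g(k−s) : s ∈ {1, 3, 7}, s ≤ k}:
k:     0  1  2  3  4  5  6  7  8  9 10 11 12
g(k):  0  1  0  1  0  1  0  1  0  1  0  1  0
So g(12) = 0.
By the Sprague-Grundy theorem, the Grundy value of a sum of independent games is the XOR of the component values.
Combined value = 2 ⊕ 9 ⊕ 1 ⊕ 0 = 10.

10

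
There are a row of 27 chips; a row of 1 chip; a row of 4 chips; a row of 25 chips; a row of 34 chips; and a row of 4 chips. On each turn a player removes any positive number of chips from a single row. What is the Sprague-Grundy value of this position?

33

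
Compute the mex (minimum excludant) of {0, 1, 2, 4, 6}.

3

The values 0, 1, 2 are all present; 3 is the first non-negative integer missing from the set.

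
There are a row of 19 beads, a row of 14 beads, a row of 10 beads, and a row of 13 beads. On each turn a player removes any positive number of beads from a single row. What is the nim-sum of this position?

26

Nim-sum: 19 ^ 14 ^ 10 ^ 13 = 26.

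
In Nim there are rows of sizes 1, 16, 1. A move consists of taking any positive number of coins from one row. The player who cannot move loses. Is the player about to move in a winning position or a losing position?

Nim-sum: 1 ⊕ 16 ⊕ 1 = 16.
The nim-sum is 16 ≠ 0, so this is an N-position: the player to move can win.

Winning position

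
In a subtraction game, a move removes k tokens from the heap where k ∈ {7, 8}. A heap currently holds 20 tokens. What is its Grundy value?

0

Build the Grundy sequence with g(k) = mex{g(k−s) : s ∈ {7, 8}, s ≤ k}:
k:     0  1  2  3  4  5  6  7  8  9 10 11 12 13 14 15 16 17 18 19 20
g(k):  0  0  0  0  0  0  0  1  1  1  1  1  1  1  2  0  0  0  0  0  0
So g(20) = 0.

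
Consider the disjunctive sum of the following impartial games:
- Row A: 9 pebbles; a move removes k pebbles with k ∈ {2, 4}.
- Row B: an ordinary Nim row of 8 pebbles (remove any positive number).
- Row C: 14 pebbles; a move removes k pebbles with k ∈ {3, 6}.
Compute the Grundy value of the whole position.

For row A, compute g(0), g(1), … with moves {2, 4}:
g(0) = mex{} = 0
g(1) = mex{} = 0
g(2) = mex{0} = 1
g(3) = mex{0} = 1
g(4) = mex{0,1} = 2
g(5) = mex{0,1} = 2
g(6) = mex{1,2} = 0
g(7) = mex{1,2} = 0
g(8) = mex{0,2} = 1
g(9) = mex{0,2} = 1
So g(9) = 1.
Row B is a plain Nim row of size 8, so its Grundy value is 8.
For row C, compute g(0), g(1), … with moves {3, 6}:
g(0) = mex{} = 0
g(1) = mex{} = 0
g(2) = mex{} = 0
g(3) = mex{0} = 1
g(4) = mex{0} = 1
g(5) = mex{0} = 1
g(6) = mex{0,1} = 2
g(7) = mex{0,1} = 2
g(8) = mex{0,1} = 2
g(9) = mex{1,2} = 0
g(10) = mex{1,2} = 0
g(11) = mex{1,2} = 0
g(12) = mex{0,2} = 1
g(13) = mex{0,2} = 1
g(14) = mex{0,2} = 1
So g(14) = 1.
The value of a disjunctive sum is the nim-sum of the parts.
Combined value = 1 ⊕ 8 ⊕ 1 = 8.

8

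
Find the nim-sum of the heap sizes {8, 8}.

Bitwise XOR of the heap sizes:
  1000  (8)
  1000  (8)
  ----
  0000  (0)

0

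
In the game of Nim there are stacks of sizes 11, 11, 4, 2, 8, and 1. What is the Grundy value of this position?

Compute the nim-sum pairwise:
11 ⊕ 11 = 0
0 ⊕ 4 = 4
4 ⊕ 2 = 6
6 ⊕ 8 = 14
14 ⊕ 1 = 15

15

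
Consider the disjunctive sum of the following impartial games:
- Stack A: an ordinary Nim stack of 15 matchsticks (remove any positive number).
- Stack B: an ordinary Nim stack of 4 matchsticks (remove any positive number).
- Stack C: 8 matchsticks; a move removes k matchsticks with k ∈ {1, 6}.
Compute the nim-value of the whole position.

10

Stack A is a plain Nim stack of size 15, so its Grundy value is 15.
Stack B is a plain Nim stack of size 4, so its Grundy value is 4.
Grundy values for stack C (subtraction set {1, 6}):
k:     0  1  2  3  4  5  6  7  8
g(k):  0  1  0  1  0  1  2  0  1
So g(8) = 1.
By the Sprague-Grundy theorem, the Grundy value of a sum of independent games is the XOR of the component values.
Combined value = 15 XOR 4 XOR 1 = 10.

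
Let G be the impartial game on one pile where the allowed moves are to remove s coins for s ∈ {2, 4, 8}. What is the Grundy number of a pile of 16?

2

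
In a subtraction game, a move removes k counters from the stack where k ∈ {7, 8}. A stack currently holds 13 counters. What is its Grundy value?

1

Grundy values for subtraction set {7, 8}:
k:     0  1  2  3  4  5  6  7  8  9 10 11 12 13
g(k):  0  0  0  0  0  0  0  1  1  1  1  1  1  1
So g(13) = 1.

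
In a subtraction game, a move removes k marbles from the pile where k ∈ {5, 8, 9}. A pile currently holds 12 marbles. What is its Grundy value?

Grundy values for subtraction set {5, 8, 9}:
g(0) = mex{} = 0
g(1) = mex{} = 0
g(2) = mex{} = 0
g(3) = mex{} = 0
g(4) = mex{} = 0
g(5) = mex{0} = 1
g(6) = mex{0} = 1
g(7) = mex{0} = 1
g(8) = mex{0} = 1
g(9) = mex{0} = 1
g(10) = mex{0,1} = 2
g(11) = mex{0,1} = 2
g(12) = mex{0,1} = 2
So g(12) = 2.

2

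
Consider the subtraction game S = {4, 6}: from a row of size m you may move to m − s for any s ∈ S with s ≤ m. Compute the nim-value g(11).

Grundy values for subtraction set {4, 6}:
k:     0  1  2  3  4  5  6  7  8  9 10 11
g(k):  0  0  0  0  1  1  1  1  2  2  0  0
So g(11) = 0.

0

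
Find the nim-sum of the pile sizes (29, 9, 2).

22

Compute the nim-sum pairwise:
29 ⊕ 9 = 20
20 ⊕ 2 = 22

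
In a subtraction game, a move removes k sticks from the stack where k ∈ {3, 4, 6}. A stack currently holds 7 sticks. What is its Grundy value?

Build the Grundy sequence with g(k) = mex{g(k−s) : s ∈ {3, 4, 6}, s ≤ k}:
g(0) = mex{} = 0
g(1) = mex{} = 0
g(2) = mex{} = 0
g(3) = mex{0} = 1
g(4) = mex{0} = 1
g(5) = mex{0} = 1
g(6) = mex{0,1} = 2
g(7) = mex{0,1} = 2
So g(7) = 2.

2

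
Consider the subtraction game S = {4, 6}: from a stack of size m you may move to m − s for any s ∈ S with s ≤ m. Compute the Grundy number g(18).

Grundy values for subtraction set {4, 6}:
k:     0  1  2  3  4  5  6  7  8  9 10 11 12 13 14 15 16 17 18
g(k):  0  0  0  0  1  1  1  1  2  2  0  0  0  0  1  1  1  1  2
So g(18) = 2.

2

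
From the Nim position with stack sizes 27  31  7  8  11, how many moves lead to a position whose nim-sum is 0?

Bitwise XOR of the heap sizes:
  11011  (27)
  11111  (31)
  00111  (7)
  01000  (8)
  01011  (11)
  -----
  00000  (0)
The nim-sum is already 0, so every move leaves a nonzero nim-sum — there are no winning moves.

0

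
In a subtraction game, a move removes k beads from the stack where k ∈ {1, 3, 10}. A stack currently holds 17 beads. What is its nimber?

Compute g(0), g(1), … for moves {1, 3, 10}:
k:     0  1  2  3  4  5  6  7  8  9 10 11 12 13 14 15 16 17
g(k):  0  1  0  1  0  1  0  1  0  1  2  3  2  0  1  0  1  0
So g(17) = 0.

0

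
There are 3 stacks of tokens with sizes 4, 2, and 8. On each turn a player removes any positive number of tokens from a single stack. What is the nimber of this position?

14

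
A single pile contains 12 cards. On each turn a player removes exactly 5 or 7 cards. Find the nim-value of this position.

Build the Grundy sequence with g(k) = mex{g(k−s) : s ∈ {5, 7}, s ≤ k}:
k:     0  1  2  3  4  5  6  7  8  9 10 11 12
g(k):  0  0  0  0  0  1  1  1  1  1  2  2  0
So g(12) = 0.

0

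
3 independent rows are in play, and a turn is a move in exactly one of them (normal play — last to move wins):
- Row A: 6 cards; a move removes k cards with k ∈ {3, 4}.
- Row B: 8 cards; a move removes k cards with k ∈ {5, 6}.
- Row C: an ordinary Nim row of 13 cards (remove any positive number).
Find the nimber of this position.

14

Grundy values for row A (subtraction set {3, 4}):
k:     0  1  2  3  4  5  6
g(k):  0  0  0  1  1  1  2
So g(6) = 2.
Grundy values for row B (subtraction set {5, 6}):
k:     0  1  2  3  4  5  6  7  8
g(k):  0  0  0  0  0  1  1  1  1
So g(8) = 1.
Row C is a plain Nim row of size 13, so its Grundy value is 13.
The value of a disjunctive sum is the nim-sum of the parts.
Combined value = 2 ⊕ 1 ⊕ 13 = 14.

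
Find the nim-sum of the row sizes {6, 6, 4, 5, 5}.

Nim-sum: 6 ⊕ 6 ⊕ 4 ⊕ 5 ⊕ 5 = 4.

4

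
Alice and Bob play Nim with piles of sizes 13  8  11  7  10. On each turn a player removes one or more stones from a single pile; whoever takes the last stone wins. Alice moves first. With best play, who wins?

Alice wins

Compute the nim-sum pairwise:
13 XOR 8 = 5
5 XOR 11 = 14
14 XOR 7 = 9
9 XOR 10 = 3
The nim-sum is 3 ≠ 0, so this is an N-position: the player to move can win; Alice has a winning move.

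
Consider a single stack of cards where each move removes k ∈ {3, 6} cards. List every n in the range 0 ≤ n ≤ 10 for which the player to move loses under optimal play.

Compute g(0), g(1), … for moves {3, 6}:
k:     0  1  2  3  4  5  6  7  8  9 10
g(k):  0  0  0  1  1  1  2  2  2  0  0
The P-positions (g = 0) in 0..10 are 0, 1, 2, 9, 10.

0, 1, 2, 9, 10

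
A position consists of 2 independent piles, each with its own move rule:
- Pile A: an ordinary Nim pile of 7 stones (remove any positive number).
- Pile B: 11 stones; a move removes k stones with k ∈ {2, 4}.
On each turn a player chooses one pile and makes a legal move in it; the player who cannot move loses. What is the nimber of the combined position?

5

Pile A is a plain Nim pile of size 7, so its Grundy value is 7.
Grundy values for pile B (subtraction set {2, 4}):
g(0) = mex{} = 0
g(1) = mex{} = 0
g(2) = mex{0} = 1
g(3) = mex{0} = 1
g(4) = mex{0,1} = 2
g(5) = mex{0,1} = 2
g(6) = mex{1,2} = 0
g(7) = mex{1,2} = 0
g(8) = mex{0,2} = 1
g(9) = mex{0,2} = 1
g(10) = mex{0,1} = 2
g(11) = mex{0,1} = 2
So g(11) = 2.
By the Sprague-Grundy theorem, the Grundy value of a sum of independent games is the XOR of the component values.
Combined value = 7 XOR 2 = 5.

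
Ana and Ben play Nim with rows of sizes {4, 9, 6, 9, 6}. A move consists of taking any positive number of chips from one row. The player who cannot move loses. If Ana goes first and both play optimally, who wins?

In binary:
  0100  (4)
  1001  (9)
  0110  (6)
  1001  (9)
  0110  (6)
  ----
  0100  (4)
The nim-sum is 4 ≠ 0, so this is an N-position: the player to move can win; Ana has a winning move.

Ana wins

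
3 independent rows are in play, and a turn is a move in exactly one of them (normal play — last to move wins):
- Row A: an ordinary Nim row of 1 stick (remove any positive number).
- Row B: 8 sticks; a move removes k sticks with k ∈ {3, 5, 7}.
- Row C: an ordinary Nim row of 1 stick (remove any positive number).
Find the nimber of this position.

2

Row A is a plain Nim row of size 1, so its Grundy value is 1.
Build the Grundy sequence for row B with g(k) = mex{g(k−s) : s ∈ {3, 5, 7}, s ≤ k}:
k:     0  1  2  3  4  5  6  7  8
g(k):  0  0  0  1  1  1  2  2  2
So g(8) = 2.
Row C is a plain Nim row of size 1, so its Grundy value is 1.
By the Sprague-Grundy theorem, the Grundy value of a sum of independent games is the XOR of the component values.
Combined value = 1 ⊕ 2 ⊕ 1 = 2.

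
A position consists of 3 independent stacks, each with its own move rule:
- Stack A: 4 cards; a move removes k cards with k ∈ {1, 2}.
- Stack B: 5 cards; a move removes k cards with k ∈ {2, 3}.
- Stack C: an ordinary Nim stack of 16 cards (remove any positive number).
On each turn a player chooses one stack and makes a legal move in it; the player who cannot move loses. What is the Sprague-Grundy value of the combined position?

Grundy values for stack A (subtraction set {1, 2}):
g(0) = mex{} = 0
g(1) = mex{0} = 1
g(2) = mex{0,1} = 2
g(3) = mex{1,2} = 0
g(4) = mex{0,2} = 1
So g(4) = 1.
Grundy values for stack B (subtraction set {2, 3}):
k:     0  1  2  3  4  5
g(k):  0  0  1  1  2  0
So g(5) = 0.
Stack C is a plain Nim stack of size 16, so its Grundy value is 16.
The value of a disjunctive sum is the nim-sum of the parts.
Combined value = 1 ⊕ 0 ⊕ 16 = 17.

17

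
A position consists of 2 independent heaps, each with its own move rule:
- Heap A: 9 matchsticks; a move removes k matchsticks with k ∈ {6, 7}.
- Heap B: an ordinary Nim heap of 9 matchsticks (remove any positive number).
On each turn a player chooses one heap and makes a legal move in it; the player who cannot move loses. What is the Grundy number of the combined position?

8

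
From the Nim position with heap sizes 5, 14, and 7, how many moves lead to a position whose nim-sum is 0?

1

Compute the nim-sum pairwise:
5 ⊕ 14 = 11
11 ⊕ 7 = 12
The overall nim-sum is X = 12. A heap of size p has a winning move iff p XOR X < p (reduce it to p XOR X).
  5: 5 XOR 12 = 9 ≥ 5 — no move.
  14: 14 XOR 12 = 2 < 14 — winning move (to 2).
  7: 7 XOR 12 = 11 ≥ 7 — no move.
That gives 1 winning move.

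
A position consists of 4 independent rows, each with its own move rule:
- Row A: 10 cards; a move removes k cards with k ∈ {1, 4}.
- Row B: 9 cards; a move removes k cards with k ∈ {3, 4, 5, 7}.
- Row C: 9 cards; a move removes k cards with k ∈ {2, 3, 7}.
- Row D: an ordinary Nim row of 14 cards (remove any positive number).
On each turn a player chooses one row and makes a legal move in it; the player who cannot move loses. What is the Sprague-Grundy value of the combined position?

15

Build the Grundy sequence for row A with g(k) = mex{g(k−s) : s ∈ {1, 4}, s ≤ k}:
k:     0  1  2  3  4  5  6  7  8  9 10
g(k):  0  1  0  1  2  0  1  0  1  2  0
So g(10) = 0.
Build the Grundy sequence for row B with g(k) = mex{g(k−s) : s ∈ {3, 4, 5, 7}, s ≤ k}:
k:     0  1  2  3  4  5  6  7  8  9
g(k):  0  0  0  1  1  1  2  2  2  3
So g(9) = 3.
Build the Grundy sequence for row C with g(k) = mex{g(k−s) : s ∈ {2, 3, 7}, s ≤ k}:
k:     0  1  2  3  4  5  6  7  8  9
g(k):  0  0  1  1  2  0  0  1  1  2
So g(9) = 2.
Row D is a plain Nim row of size 14, so its Grundy value is 14.
The value of a disjunctive sum is the nim-sum of the parts.
Combined value = 0 ⊕ 3 ⊕ 2 ⊕ 14 = 15.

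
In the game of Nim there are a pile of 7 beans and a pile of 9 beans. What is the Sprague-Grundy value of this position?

In binary:
  0111  (7)
  1001  (9)
  ----
  1110  (14)

14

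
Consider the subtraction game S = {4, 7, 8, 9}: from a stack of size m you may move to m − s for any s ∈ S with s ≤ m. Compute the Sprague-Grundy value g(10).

2

Grundy values for subtraction set {4, 7, 8, 9}:
g(0) = mex{} = 0
g(1) = mex{} = 0
g(2) = mex{} = 0
g(3) = mex{} = 0
g(4) = mex{0} = 1
g(5) = mex{0} = 1
g(6) = mex{0} = 1
g(7) = mex{0} = 1
g(8) = mex{0,1} = 2
g(9) = mex{0,1} = 2
g(10) = mex{0,1} = 2
So g(10) = 2.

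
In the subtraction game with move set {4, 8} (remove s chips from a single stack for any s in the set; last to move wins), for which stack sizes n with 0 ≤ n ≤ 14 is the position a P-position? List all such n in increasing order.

0, 1, 2, 3, 12, 13, 14

Grundy values for subtraction set {4, 8}:
k:     0  1  2  3  4  5  6  7  8  9 10 11 12 13 14
g(k):  0  0  0  0  1  1  1  1  2  2  2  2  0  0  0
The P-positions (g = 0) in 0..14 are 0, 1, 2, 3, 12, 13, 14.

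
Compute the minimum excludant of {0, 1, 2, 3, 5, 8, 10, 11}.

4

The values 0, 1, 2, 3 are all present; 4 is the first non-negative integer missing from the set.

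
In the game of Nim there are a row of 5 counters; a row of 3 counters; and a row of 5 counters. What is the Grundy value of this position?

Nim-sum: 5 ^ 3 ^ 5 = 3.

3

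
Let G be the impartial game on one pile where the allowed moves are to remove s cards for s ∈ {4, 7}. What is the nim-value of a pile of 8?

2

Compute g(0), g(1), … for moves {4, 7}:
g(0) = mex{} = 0
g(1) = mex{} = 0
g(2) = mex{} = 0
g(3) = mex{} = 0
g(4) = mex{0} = 1
g(5) = mex{0} = 1
g(6) = mex{0} = 1
g(7) = mex{0} = 1
g(8) = mex{0,1} = 2
So g(8) = 2.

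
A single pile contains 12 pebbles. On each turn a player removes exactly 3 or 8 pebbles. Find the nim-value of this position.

0

Compute g(0), g(1), … for moves {3, 8}:
g(0) = mex{} = 0
g(1) = mex{} = 0
g(2) = mex{} = 0
g(3) = mex{0} = 1
g(4) = mex{0} = 1
g(5) = mex{0} = 1
g(6) = mex{1} = 0
g(7) = mex{1} = 0
g(8) = mex{0,1} = 2
g(9) = mex{0} = 1
g(10) = mex{0} = 1
g(11) = mex{1,2} = 0
g(12) = mex{1} = 0
So g(12) = 0.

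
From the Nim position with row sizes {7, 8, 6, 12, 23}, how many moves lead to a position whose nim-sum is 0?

1

In binary:
  00111  (7)
  01000  (8)
  00110  (6)
  01100  (12)
  10111  (23)
  -----
  10010  (18)
The overall nim-sum is X = 18. A row of size p has a winning move iff p XOR X < p (reduce it to p XOR X).
  7: 7 XOR 18 = 21 ≥ 7 — no move.
  8: 8 XOR 18 = 26 ≥ 8 — no move.
  6: 6 XOR 18 = 20 ≥ 6 — no move.
  12: 12 XOR 18 = 30 ≥ 12 — no move.
  23: 23 XOR 18 = 5 < 23 — winning move (to 5).
That gives 1 winning move.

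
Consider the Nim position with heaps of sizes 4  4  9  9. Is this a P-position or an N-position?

P-position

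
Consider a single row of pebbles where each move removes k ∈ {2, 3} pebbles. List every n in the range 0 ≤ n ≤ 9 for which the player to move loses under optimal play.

Grundy values for subtraction set {2, 3}:
k:     0  1  2  3  4  5  6  7  8  9
g(k):  0  0  1  1  2  0  0  1  1  2
The P-positions (g = 0) in 0..9 are 0, 1, 5, 6.

0, 1, 5, 6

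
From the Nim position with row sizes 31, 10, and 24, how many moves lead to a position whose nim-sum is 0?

3

Nim-sum: 31 ⊕ 10 ⊕ 24 = 13.
The overall nim-sum is X = 13. A row of size p has a winning move iff p XOR X < p (reduce it to p XOR X).
  31: 31 XOR 13 = 18 < 31 — winning move (to 18).
  10: 10 XOR 13 = 7 < 10 — winning move (to 7).
  24: 24 XOR 13 = 21 < 24 — winning move (to 21).
That gives 3 winning moves.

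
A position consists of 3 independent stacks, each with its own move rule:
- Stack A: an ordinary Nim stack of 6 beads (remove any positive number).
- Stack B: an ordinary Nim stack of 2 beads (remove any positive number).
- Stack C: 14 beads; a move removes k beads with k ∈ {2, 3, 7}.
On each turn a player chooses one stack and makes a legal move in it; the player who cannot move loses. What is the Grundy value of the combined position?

6

Stack A is a plain Nim stack of size 6, so its Grundy value is 6.
Stack B is a plain Nim stack of size 2, so its Grundy value is 2.
Build the Grundy sequence for stack C with g(k) = mex{g(k−s) : s ∈ {2, 3, 7}, s ≤ k}:
g(0) = mex{} = 0
g(1) = mex{} = 0
g(2) = mex{0} = 1
g(3) = mex{0} = 1
g(4) = mex{0,1} = 2
g(5) = mex{1} = 0
g(6) = mex{1,2} = 0
g(7) = mex{0,2} = 1
g(8) = mex{0} = 1
g(9) = mex{0,1} = 2
g(10) = mex{1} = 0
g(11) = mex{1,2} = 0
g(12) = mex{0,2} = 1
g(13) = mex{0} = 1
g(14) = mex{0,1} = 2
So g(14) = 2.
By the Sprague-Grundy theorem, the Grundy value of a sum of independent games is the XOR of the component values.
Combined value = 6 XOR 2 XOR 2 = 6.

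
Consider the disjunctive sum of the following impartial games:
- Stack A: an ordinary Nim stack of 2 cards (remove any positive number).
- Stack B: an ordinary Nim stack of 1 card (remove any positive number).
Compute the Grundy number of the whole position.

Stack A is a plain Nim stack of size 2, so its Grundy value is 2.
Stack B is a plain Nim stack of size 1, so its Grundy value is 1.
By the Sprague-Grundy theorem, the Grundy value of a sum of independent games is the XOR of the component values.
Combined value = 2 XOR 1 = 3.

3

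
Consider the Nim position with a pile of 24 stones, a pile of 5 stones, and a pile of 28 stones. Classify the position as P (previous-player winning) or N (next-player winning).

N-position

Compute the nim-sum pairwise:
24 XOR 5 = 29
29 XOR 28 = 1
The nim-sum is 1 ≠ 0, so this is an N-position: the player to move can win.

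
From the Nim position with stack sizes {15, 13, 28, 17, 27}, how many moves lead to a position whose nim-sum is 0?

Compute the nim-sum pairwise:
15 ^ 13 = 2
2 ^ 28 = 30
30 ^ 17 = 15
15 ^ 27 = 20
The overall nim-sum is X = 20. A stack of size p has a winning move iff p XOR X < p (reduce it to p XOR X).
  15: 15 XOR 20 = 27 ≥ 15 — no move.
  13: 13 XOR 20 = 25 ≥ 13 — no move.
  28: 28 XOR 20 = 8 < 28 — winning move (to 8).
  17: 17 XOR 20 = 5 < 17 — winning move (to 5).
  27: 27 XOR 20 = 15 < 27 — winning move (to 15).
That gives 3 winning moves.

3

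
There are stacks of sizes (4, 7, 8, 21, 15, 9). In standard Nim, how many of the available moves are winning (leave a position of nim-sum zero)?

1

Nim-sum: 4 ⊕ 7 ⊕ 8 ⊕ 21 ⊕ 15 ⊕ 9 = 24.
The overall nim-sum is X = 24. A stack of size p has a winning move iff p XOR X < p (reduce it to p XOR X).
  4: 4 XOR 24 = 28 ≥ 4 — no move.
  7: 7 XOR 24 = 31 ≥ 7 — no move.
  8: 8 XOR 24 = 16 ≥ 8 — no move.
  21: 21 XOR 24 = 13 < 21 — winning move (to 13).
  15: 15 XOR 24 = 23 ≥ 15 — no move.
  9: 9 XOR 24 = 17 ≥ 9 — no move.
That gives 1 winning move.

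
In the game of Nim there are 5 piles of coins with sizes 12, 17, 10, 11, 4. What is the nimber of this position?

Write each in binary and XOR column by column:
  01100  (12)
  10001  (17)
  01010  (10)
  01011  (11)
  00100  (4)
  -----
  11000  (24)

24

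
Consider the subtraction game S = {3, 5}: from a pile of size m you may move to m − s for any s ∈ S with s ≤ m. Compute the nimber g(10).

0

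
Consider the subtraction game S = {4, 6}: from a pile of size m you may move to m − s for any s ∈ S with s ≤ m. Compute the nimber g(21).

Grundy values for subtraction set {4, 6}:
k:     0  1  2  3  4  5  6  7  8  9 10 11 12 13 14 15 16 17 18 19 20 21
g(k):  0  0  0  0  1  1  1  1  2  2  0  0  0  0  1  1  1  1  2  2  0  0
So g(21) = 0.

0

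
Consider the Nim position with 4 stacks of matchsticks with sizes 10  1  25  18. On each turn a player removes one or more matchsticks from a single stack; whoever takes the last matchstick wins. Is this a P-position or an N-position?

P-position

Nim-sum: 10 ⊕ 1 ⊕ 25 ⊕ 18 = 0.
The nim-sum is 0, so this is a P-position: the player to move is in a losing position under optimal play.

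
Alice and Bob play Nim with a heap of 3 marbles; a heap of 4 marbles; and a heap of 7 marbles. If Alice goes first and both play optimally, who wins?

Bob wins

Nim-sum: 3 ⊕ 4 ⊕ 7 = 0.
The nim-sum is 0, so this is a P-position: the player to move is in a losing position under optimal play; Alice is about to move from it and so loses — Bob wins.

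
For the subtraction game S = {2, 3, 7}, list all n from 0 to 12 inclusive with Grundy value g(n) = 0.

Compute g(0), g(1), … for moves {2, 3, 7}:
k:     0  1  2  3  4  5  6  7  8  9 10 11 12
g(k):  0  0  1  1  2  0  0  1  1  2  0  0  1
The P-positions (g = 0) in 0..12 are 0, 1, 5, 6, 10, 11.

0, 1, 5, 6, 10, 11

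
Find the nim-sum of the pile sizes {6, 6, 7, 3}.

Write each in binary and XOR column by column:
  110  (6)
  110  (6)
  111  (7)
  011  (3)
  ---
  100  (4)

4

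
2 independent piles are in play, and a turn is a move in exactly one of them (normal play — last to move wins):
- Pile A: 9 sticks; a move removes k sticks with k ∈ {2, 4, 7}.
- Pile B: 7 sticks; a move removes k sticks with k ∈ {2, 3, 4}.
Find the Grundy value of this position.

0

Build the Grundy sequence for pile A with g(k) = mex{g(k−s) : s ∈ {2, 4, 7}, s ≤ k}:
g(0) = mex{} = 0
g(1) = mex{} = 0
g(2) = mex{0} = 1
g(3) = mex{0} = 1
g(4) = mex{0,1} = 2
g(5) = mex{0,1} = 2
g(6) = mex{1,2} = 0
g(7) = mex{0,1,2} = 3
g(8) = mex{0,2} = 1
g(9) = mex{1,2,3} = 0
So g(9) = 0.
For pile B, compute g(0), g(1), … with moves {2, 3, 4}:
k:     0  1  2  3  4  5  6  7
g(k):  0  0  1  1  2  2  0  0
So g(7) = 0.
By the Sprague-Grundy theorem, the Grundy value of a sum of independent games is the XOR of the component values.
Combined value = 0 ⊕ 0 = 0.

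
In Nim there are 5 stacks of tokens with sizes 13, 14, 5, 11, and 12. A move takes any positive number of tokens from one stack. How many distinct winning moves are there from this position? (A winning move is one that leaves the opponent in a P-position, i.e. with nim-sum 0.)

Nim-sum: 13 ⊕ 14 ⊕ 5 ⊕ 11 ⊕ 12 = 1.
The overall nim-sum is X = 1. A stack of size p has a winning move iff p XOR X < p (reduce it to p XOR X).
  13: 13 XOR 1 = 12 < 13 — winning move (to 12).
  14: 14 XOR 1 = 15 ≥ 14 — no move.
  5: 5 XOR 1 = 4 < 5 — winning move (to 4).
  11: 11 XOR 1 = 10 < 11 — winning move (to 10).
  12: 12 XOR 1 = 13 ≥ 12 — no move.
That gives 3 winning moves.

3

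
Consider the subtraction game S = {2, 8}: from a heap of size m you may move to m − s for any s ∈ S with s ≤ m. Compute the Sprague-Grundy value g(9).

Build the Grundy sequence with g(k) = mex{g(k−s) : s ∈ {2, 8}, s ≤ k}:
k:     0  1  2  3  4  5  6  7  8  9
g(k):  0  0  1  1  0  0  1  1  2  2
So g(9) = 2.

2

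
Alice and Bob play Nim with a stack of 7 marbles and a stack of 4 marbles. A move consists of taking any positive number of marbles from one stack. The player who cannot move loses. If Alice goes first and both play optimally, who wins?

Nim-sum: 7 ^ 4 = 3.
The nim-sum is 3 ≠ 0, so this is an N-position: the player to move can win; Alice has a winning move.

Alice wins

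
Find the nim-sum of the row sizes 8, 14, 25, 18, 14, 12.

15

Compute the nim-sum pairwise:
8 ⊕ 14 = 6
6 ⊕ 25 = 31
31 ⊕ 18 = 13
13 ⊕ 14 = 3
3 ⊕ 12 = 15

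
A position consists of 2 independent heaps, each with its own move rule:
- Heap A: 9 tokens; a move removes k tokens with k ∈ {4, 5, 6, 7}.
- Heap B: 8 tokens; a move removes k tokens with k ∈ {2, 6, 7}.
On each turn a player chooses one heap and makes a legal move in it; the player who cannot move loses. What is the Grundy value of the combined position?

Build the Grundy sequence for heap A with g(k) = mex{g(k−s) : s ∈ {4, 5, 6, 7}, s ≤ k}:
k:     0  1  2  3  4  5  6  7  8  9
g(k):  0  0  0  0  1  1  1  1  2  2
So g(9) = 2.
For heap B, compute g(0), g(1), … with moves {2, 6, 7}:
g(0) = mex{} = 0
g(1) = mex{} = 0
g(2) = mex{0} = 1
g(3) = mex{0} = 1
g(4) = mex{1} = 0
g(5) = mex{1} = 0
g(6) = mex{0} = 1
g(7) = mex{0} = 1
g(8) = mex{0,1} = 2
So g(8) = 2.
By the Sprague-Grundy theorem, the Grundy value of a sum of independent games is the XOR of the component values.
Combined value = 2 XOR 2 = 0.

0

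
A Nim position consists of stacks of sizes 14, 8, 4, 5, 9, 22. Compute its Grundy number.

24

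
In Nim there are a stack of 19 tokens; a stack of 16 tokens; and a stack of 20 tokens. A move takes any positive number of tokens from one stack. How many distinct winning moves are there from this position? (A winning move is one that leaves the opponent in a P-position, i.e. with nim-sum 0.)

Compute the nim-sum pairwise:
19 ^ 16 = 3
3 ^ 20 = 23
The overall nim-sum is X = 23. A stack of size p has a winning move iff p XOR X < p (reduce it to p XOR X).
  19: 19 XOR 23 = 4 < 19 — winning move (to 4).
  16: 16 XOR 23 = 7 < 16 — winning move (to 7).
  20: 20 XOR 23 = 3 < 20 — winning move (to 3).
That gives 3 winning moves.

3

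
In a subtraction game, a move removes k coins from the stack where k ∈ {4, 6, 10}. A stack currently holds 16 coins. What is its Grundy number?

Grundy values for subtraction set {4, 6, 10}:
k:     0  1  2  3  4  5  6  7  8  9 10 11 12 13 14 15 16
g(k):  0  0  0  0  1  1  1  1  2  2  2  2  3  3  0  0  0
So g(16) = 0.

0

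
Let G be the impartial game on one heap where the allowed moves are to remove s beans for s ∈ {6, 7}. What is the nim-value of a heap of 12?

2

Grundy values for subtraction set {6, 7}:
k:     0  1  2  3  4  5  6  7  8  9 10 11 12
g(k):  0  0  0  0  0  0  1  1  1  1  1  1  2
So g(12) = 2.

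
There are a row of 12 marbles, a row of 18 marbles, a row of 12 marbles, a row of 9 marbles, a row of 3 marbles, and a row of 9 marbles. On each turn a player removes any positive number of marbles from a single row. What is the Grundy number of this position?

17

Compute the nim-sum pairwise:
12 ⊕ 18 = 30
30 ⊕ 12 = 18
18 ⊕ 9 = 27
27 ⊕ 3 = 24
24 ⊕ 9 = 17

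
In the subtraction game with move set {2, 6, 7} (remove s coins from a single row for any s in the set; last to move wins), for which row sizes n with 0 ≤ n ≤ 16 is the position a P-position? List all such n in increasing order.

0, 1, 4, 5, 9, 13, 14

Grundy values for subtraction set {2, 6, 7}:
k:     0  1  2  3  4  5  6  7  8  9 10 11 12 13 14 15 16
g(k):  0  0  1  1  0  0  1  1  2  0  3  1  2  0  0  1  1
The P-positions (g = 0) in 0..16 are 0, 1, 4, 5, 9, 13, 14.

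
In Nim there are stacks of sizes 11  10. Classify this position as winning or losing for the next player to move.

Winning position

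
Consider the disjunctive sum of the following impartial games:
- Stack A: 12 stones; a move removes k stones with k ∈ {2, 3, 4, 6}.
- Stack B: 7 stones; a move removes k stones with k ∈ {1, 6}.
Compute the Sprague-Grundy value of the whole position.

2

Grundy values for stack A (subtraction set {2, 3, 4, 6}):
g(0) = mex{} = 0
g(1) = mex{} = 0
g(2) = mex{0} = 1
g(3) = mex{0} = 1
g(4) = mex{0,1} = 2
g(5) = mex{0,1} = 2
g(6) = mex{0,1,2} = 3
g(7) = mex{0,1,2} = 3
g(8) = mex{1,2,3} = 0
g(9) = mex{1,2,3} = 0
g(10) = mex{0,2,3} = 1
g(11) = mex{0,2,3} = 1
g(12) = mex{0,1,3} = 2
So g(12) = 2.
Build the Grundy sequence for stack B with g(k) = mex{g(k−s) : s ∈ {1, 6}, s ≤ k}:
g(0) = mex{} = 0
g(1) = mex{0} = 1
g(2) = mex{1} = 0
g(3) = mex{0} = 1
g(4) = mex{1} = 0
g(5) = mex{0} = 1
g(6) = mex{0,1} = 2
g(7) = mex{1,2} = 0
So g(7) = 0.
The value of a disjunctive sum is the nim-sum of the parts.
Combined value = 2 ⊕ 0 = 2.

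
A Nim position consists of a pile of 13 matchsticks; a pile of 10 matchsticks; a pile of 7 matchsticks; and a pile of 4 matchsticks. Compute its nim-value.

Bitwise XOR of the heap sizes:
  1101  (13)
  1010  (10)
  0111  (7)
  0100  (4)
  ----
  0100  (4)

4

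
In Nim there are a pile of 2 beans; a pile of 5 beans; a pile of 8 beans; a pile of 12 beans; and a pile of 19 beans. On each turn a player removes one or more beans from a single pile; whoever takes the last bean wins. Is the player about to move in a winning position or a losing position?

In binary:
  00010  (2)
  00101  (5)
  01000  (8)
  01100  (12)
  10011  (19)
  -----
  10000  (16)
The nim-sum is 16 ≠ 0, so this is an N-position: the player to move can win.

Winning position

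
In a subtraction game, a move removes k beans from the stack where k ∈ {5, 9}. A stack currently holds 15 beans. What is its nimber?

0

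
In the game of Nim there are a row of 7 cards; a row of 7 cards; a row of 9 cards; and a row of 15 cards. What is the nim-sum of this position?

6

Nim-sum: 7 ^ 7 ^ 9 ^ 15 = 6.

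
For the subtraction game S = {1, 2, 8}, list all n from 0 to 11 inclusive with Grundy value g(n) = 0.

0, 3, 6, 9

Compute g(0), g(1), … for moves {1, 2, 8}:
k:     0  1  2  3  4  5  6  7  8  9 10 11
g(k):  0  1  2  0  1  2  0  1  2  0  1  2
The P-positions (g = 0) in 0..11 are 0, 3, 6, 9.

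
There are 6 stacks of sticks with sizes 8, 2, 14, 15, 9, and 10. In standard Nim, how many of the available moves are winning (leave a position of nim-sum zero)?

5

Compute the nim-sum pairwise:
8 XOR 2 = 10
10 XOR 14 = 4
4 XOR 15 = 11
11 XOR 9 = 2
2 XOR 10 = 8
The overall nim-sum is X = 8. A stack of size p has a winning move iff p XOR X < p (reduce it to p XOR X).
  8: 8 XOR 8 = 0 < 8 — winning move (to 0).
  2: 2 XOR 8 = 10 ≥ 2 — no move.
  14: 14 XOR 8 = 6 < 14 — winning move (to 6).
  15: 15 XOR 8 = 7 < 15 — winning move (to 7).
  9: 9 XOR 8 = 1 < 9 — winning move (to 1).
  10: 10 XOR 8 = 2 < 10 — winning move (to 2).
That gives 5 winning moves.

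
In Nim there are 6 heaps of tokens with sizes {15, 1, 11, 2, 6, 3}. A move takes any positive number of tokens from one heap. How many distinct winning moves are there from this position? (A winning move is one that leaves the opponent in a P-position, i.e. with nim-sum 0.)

In binary:
  1111  (15)
  0001  (1)
  1011  (11)
  0010  (2)
  0110  (6)
  0011  (3)
  ----
  0010  (2)
The overall nim-sum is X = 2. A heap of size p has a winning move iff p XOR X < p (reduce it to p XOR X).
  15: 15 XOR 2 = 13 < 15 — winning move (to 13).
  1: 1 XOR 2 = 3 ≥ 1 — no move.
  11: 11 XOR 2 = 9 < 11 — winning move (to 9).
  2: 2 XOR 2 = 0 < 2 — winning move (to 0).
  6: 6 XOR 2 = 4 < 6 — winning move (to 4).
  3: 3 XOR 2 = 1 < 3 — winning move (to 1).
That gives 5 winning moves.

5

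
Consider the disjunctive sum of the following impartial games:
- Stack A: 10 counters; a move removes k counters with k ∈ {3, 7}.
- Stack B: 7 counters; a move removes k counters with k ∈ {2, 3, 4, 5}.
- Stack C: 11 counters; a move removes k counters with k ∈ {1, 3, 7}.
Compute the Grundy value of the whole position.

Grundy values for stack A (subtraction set {3, 7}):
g(0) = mex{} = 0
g(1) = mex{} = 0
g(2) = mex{} = 0
g(3) = mex{0} = 1
g(4) = mex{0} = 1
g(5) = mex{0} = 1
g(6) = mex{1} = 0
g(7) = mex{0,1} = 2
g(8) = mex{0,1} = 2
g(9) = mex{0} = 1
g(10) = mex{1,2} = 0
So g(10) = 0.
Grundy values for stack B (subtraction set {2, 3, 4, 5}):
k:     0  1  2  3  4  5  6  7
g(k):  0  0  1  1  2  2  3  0
So g(7) = 0.
For stack C, compute g(0), g(1), … with moves {1, 3, 7}:
k:     0  1  2  3  4  5  6  7  8  9 10 11
g(k):  0  1  0  1  0  1  0  1  0  1  0  1
So g(11) = 1.
The value of a disjunctive sum is the nim-sum of the parts.
Combined value = 0 ⊕ 0 ⊕ 1 = 1.

1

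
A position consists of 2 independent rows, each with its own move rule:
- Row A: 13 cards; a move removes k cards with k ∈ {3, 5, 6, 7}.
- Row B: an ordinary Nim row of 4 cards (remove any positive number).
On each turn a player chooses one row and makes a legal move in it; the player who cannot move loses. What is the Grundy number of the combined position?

5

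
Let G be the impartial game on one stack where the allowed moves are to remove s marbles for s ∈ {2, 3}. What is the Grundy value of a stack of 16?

0

Grundy values for subtraction set {2, 3}:
k:     0  1  2  3  4  5  6  7  8  9 10 11 12 13 14 15 16
g(k):  0  0  1  1  2  0  0  1  1  2  0  0  1  1  2  0  0
So g(16) = 0.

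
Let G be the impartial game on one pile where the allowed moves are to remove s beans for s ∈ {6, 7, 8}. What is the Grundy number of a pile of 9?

1

Compute g(0), g(1), … for moves {6, 7, 8}:
g(0) = mex{} = 0
g(1) = mex{} = 0
g(2) = mex{} = 0
g(3) = mex{} = 0
g(4) = mex{} = 0
g(5) = mex{} = 0
g(6) = mex{0} = 1
g(7) = mex{0} = 1
g(8) = mex{0} = 1
g(9) = mex{0} = 1
So g(9) = 1.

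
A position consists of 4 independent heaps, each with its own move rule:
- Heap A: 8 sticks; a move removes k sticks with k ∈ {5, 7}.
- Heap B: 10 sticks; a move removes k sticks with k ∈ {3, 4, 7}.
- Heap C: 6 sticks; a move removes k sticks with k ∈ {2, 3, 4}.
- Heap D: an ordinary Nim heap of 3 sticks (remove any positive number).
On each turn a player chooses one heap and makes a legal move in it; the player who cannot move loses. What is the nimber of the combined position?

2

For heap A, compute g(0), g(1), … with moves {5, 7}:
g(0) = mex{} = 0
g(1) = mex{} = 0
g(2) = mex{} = 0
g(3) = mex{} = 0
g(4) = mex{} = 0
g(5) = mex{0} = 1
g(6) = mex{0} = 1
g(7) = mex{0} = 1
g(8) = mex{0} = 1
So g(8) = 1.
Grundy values for heap B (subtraction set {3, 4, 7}):
k:     0  1  2  3  4  5  6  7  8  9 10
g(k):  0  0  0  1  1  1  2  2  2  3  0
So g(10) = 0.
Grundy values for heap C (subtraction set {2, 3, 4}):
g(0) = mex{} = 0
g(1) = mex{} = 0
g(2) = mex{0} = 1
g(3) = mex{0} = 1
g(4) = mex{0,1} = 2
g(5) = mex{0,1} = 2
g(6) = mex{1,2} = 0
So g(6) = 0.
Heap D is a plain Nim heap of size 3, so its Grundy value is 3.
By the Sprague-Grundy theorem, the Grundy value of a sum of independent games is the XOR of the component values.
Combined value = 1 XOR 0 XOR 0 XOR 3 = 2.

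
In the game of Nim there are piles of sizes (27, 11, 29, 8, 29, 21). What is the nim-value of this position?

13

Bitwise XOR of the heap sizes:
  11011  (27)
  01011  (11)
  11101  (29)
  01000  (8)
  11101  (29)
  10101  (21)
  -----
  01101  (13)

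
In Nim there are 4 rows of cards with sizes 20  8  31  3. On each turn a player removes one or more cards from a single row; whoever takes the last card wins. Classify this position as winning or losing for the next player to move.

In binary:
  10100  (20)
  01000  (8)
  11111  (31)
  00011  (3)
  -----
  00000  (0)
The nim-sum is 0, so this is a P-position: the player to move is in a losing position under optimal play.

Losing position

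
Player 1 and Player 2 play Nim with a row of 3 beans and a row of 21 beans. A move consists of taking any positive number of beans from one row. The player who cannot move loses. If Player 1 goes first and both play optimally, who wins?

Player 1 wins

Write each in binary and XOR column by column:
  00011  (3)
  10101  (21)
  -----
  10110  (22)
The nim-sum is 22 ≠ 0, so this is an N-position: the player to move can win; Player 1 has a winning move.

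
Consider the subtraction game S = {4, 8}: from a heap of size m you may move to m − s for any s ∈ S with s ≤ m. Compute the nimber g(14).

0

Compute g(0), g(1), … for moves {4, 8}:
k:     0  1  2  3  4  5  6  7  8  9 10 11 12 13 14
g(k):  0  0  0  0  1  1  1  1  2  2  2  2  0  0  0
So g(14) = 0.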